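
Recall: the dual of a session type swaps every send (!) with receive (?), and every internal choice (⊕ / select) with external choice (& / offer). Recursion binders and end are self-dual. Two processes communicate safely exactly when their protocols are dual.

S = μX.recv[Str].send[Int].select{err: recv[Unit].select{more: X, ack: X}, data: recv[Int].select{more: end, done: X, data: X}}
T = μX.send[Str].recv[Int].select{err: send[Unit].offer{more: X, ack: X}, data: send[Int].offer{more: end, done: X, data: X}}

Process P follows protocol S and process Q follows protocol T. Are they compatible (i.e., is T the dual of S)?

NO

μX ‖ μX  ✓ (binder kept)
  recv[Str] ‖ send[Str]  ✓
    send[Int] ‖ recv[Int]  ✓
      select{err,data} ‖ select{err,data}  ✗ choice polarity not flipped — not dual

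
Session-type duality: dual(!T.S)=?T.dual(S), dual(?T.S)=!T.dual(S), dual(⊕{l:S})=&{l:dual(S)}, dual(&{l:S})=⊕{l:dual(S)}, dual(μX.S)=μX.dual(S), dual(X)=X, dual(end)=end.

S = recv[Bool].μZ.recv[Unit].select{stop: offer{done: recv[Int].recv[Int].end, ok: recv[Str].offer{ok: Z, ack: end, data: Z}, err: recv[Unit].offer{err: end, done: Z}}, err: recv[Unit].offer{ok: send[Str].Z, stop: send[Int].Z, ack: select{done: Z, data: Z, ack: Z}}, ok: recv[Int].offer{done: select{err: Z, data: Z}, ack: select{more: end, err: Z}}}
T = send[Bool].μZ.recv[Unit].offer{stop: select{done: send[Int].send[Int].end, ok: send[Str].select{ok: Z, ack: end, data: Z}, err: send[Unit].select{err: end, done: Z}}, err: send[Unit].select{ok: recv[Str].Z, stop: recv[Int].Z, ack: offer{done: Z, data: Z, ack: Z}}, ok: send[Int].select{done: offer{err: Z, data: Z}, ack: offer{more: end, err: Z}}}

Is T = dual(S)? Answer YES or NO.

recv[Bool] | send[Bool]  match
  μZ | μZ  match (binder kept)
    recv[Unit] | recv[Unit]  ✗ same direction on both sides — not dual

NO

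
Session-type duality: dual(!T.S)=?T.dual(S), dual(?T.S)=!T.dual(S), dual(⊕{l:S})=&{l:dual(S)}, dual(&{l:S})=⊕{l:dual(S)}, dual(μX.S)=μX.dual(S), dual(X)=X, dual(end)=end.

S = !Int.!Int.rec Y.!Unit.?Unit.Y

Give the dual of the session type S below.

!Int ↦ ?Int
  !Int ↦ ?Int
    rec Y ↦ rec Y  (μ self-dual)
      !Unit ↦ ?Unit
        ?Unit ↦ !Unit
          dual(Y) = Y

?Int.?Int.rec Y.?Unit.!Unit.Y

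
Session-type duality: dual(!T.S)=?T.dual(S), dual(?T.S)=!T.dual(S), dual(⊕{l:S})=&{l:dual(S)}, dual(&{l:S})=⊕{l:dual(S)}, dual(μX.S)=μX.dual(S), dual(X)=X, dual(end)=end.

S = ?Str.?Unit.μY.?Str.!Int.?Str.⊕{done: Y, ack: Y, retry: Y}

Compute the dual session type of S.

!Str.!Unit.μY.!Str.?Int.!Str.&{done: Y, ack: Y, retry: Y}

?Str = !Str
  ?Unit = !Unit
    μY = μY  (μ self-dual)
      ?Str = !Str
        !Int = ?Int
          ?Str = !Str
            ⊕{done,ack,retry} = &{done,ack,retry}  (internal→external)
              case done:
                dual(Y) = Y
              case ack:
                dual(Y) = Y
              case retry:
                dual(Y) = Y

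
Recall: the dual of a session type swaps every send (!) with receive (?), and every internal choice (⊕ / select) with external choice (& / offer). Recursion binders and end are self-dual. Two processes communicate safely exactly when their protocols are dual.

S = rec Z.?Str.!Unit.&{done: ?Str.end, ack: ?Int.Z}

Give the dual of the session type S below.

rec Z.!Str.?Unit.+{done: !Str.end, ack: !Int.Z}

rec Z = rec Z  (binder kept)
  ?Str = !Str
    !Unit = ?Unit
      &{done,ack} = +{done,ack}  (external→internal)
        case done:
          ?Str = !Str
            end ↦ end
        case ack:
          ?Int = !Int
            Z ↦ Z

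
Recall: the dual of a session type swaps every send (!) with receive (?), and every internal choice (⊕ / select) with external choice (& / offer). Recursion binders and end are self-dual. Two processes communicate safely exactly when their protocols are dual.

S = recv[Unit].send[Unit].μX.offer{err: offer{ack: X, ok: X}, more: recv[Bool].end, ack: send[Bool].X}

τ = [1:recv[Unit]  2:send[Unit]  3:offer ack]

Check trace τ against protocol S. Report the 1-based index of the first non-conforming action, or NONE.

NONE

step 1: recv[Unit]  ok  residual = send[Unit].μX.…
step 2: send[Unit]  ok  residual = μX.…
step 3: offer ack  ok  residual = send[Bool].μX.…
τ conforms to S (length 3)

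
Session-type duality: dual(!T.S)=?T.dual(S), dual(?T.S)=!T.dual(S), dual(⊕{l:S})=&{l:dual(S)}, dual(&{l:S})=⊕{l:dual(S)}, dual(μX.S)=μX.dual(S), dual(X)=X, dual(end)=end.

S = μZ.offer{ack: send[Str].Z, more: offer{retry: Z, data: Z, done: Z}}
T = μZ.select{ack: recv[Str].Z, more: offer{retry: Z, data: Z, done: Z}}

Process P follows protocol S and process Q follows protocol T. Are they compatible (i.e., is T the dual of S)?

NO

μZ ‖ μZ  ok (μ self-dual)
  offer{ack,more} ‖ select{ack,more}  ok labels match
    • ack:
      send[Str] ‖ recv[Str]  ok
        Z ‖ Z  ok
    • more:
      offer{retry,data,done} ‖ offer{retry,data,done}  ✗ choice polarity not flipped — not dual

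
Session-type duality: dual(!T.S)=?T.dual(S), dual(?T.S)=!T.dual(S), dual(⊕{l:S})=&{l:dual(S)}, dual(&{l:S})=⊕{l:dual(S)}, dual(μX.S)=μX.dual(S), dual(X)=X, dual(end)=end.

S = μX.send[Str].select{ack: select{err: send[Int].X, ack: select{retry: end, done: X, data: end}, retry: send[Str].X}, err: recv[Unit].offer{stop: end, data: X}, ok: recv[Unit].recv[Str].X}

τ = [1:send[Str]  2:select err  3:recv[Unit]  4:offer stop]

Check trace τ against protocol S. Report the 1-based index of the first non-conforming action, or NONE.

NONE

[1] send[Str]  ok  cont: select{ack: select{err: send[Int].μX.…, ack: select{retry: end, done: μX.…, data: end}, retry: send[Str].μX.…}, err: recv[Unit].offer{stop: end, data: μX.…}, ok: recv[Unit].recv[Str].μX.…}
[2] select err  ok  cont: recv[Unit].offer{stop: end, data: μX.…}
[3] recv[Unit]  ok  cont: offer{stop: end, data: μX.…}
[4] offer stop  ok  cont: end
trace exhausted — no violation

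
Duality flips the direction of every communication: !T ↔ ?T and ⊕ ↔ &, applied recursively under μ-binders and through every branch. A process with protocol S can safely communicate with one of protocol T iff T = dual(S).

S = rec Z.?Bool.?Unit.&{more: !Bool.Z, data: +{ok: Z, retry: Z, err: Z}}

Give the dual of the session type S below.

rec Z → rec Z  (binder kept)
  ?Bool → !Bool
    ?Unit → !Unit
      &{more,data} → +{more,data}  (external→internal)
        case more:
          !Bool → ?Bool
            Z ↦ Z
        case data:
          +{ok,retry,err} → &{ok,retry,err}  (⊕→&)
            case ok:
              Z ↦ Z
            case retry:
              Z ↦ Z
            case err:
              Z ↦ Z

rec Z.!Bool.!Unit.+{more: ?Bool.Z, data: &{ok: Z, retry: Z, err: Z}}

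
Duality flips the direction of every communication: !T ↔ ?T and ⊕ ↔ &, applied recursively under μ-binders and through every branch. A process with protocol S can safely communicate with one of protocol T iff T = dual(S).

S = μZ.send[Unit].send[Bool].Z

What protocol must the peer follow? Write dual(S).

μZ → μZ  (μ self-dual)
  send[Unit] → recv[Unit]
    send[Bool] → recv[Bool]
      dual(Z) = Z

μZ.recv[Unit].recv[Bool].Z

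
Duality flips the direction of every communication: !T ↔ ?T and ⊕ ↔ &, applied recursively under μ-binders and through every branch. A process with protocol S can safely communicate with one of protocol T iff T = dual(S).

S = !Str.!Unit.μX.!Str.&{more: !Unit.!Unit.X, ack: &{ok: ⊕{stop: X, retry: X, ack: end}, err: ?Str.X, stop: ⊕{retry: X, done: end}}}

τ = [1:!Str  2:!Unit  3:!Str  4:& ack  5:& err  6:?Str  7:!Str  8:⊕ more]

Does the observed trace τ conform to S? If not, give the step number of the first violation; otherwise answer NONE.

step 1: !Str  match  residual = !Unit.μX.…
step 2: !Unit  match  residual = μX.…
step 3: !Str  match  residual = &{more: !Unit.!Unit.μX.…, ack: &{ok: ⊕{stop: μX.…, retry: μX.…, ack: end}, err: ?Str.μX.…, stop: ⊕{retry: μX.…, done: end}}}
step 4: & ack  match  residual = &{ok: ⊕{stop: μX.…, retry: μX.…, ack: end}, err: ?Str.μX.…, stop: ⊕{retry: μX.…, done: end}}
step 5: & err  match  residual = ?Str.μX.…
step 6: ?Str  match  residual = μX.…
step 7: !Str  match  residual = &{more: !Unit.!Unit.μX.…, ack: &{ok: ⊕{stop: μX.…, retry: μX.…, ack: end}, err: ?Str.μX.…, stop: ⊕{retry: μX.…, done: end}}}
step 8: got ⊕ more, protocol expects & more or & ack  ✗

8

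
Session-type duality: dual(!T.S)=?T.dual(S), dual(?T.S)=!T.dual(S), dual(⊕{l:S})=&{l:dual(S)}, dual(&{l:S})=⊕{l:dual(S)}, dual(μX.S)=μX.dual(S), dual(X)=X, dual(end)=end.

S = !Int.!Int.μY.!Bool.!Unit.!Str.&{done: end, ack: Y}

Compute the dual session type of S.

?Int.?Int.μY.?Bool.?Unit.?Str.⊕{done: end, ack: Y}

!Int → ?Int
  !Int → ?Int
    μY → μY  (binder kept)
      !Bool → ?Bool
        !Unit → ?Unit
          !Str → ?Str
            &{done,ack} → ⊕{done,ack}  (&→⊕)
              • done:
                dual(end) = end
              • ack:
                dual(Y) = Y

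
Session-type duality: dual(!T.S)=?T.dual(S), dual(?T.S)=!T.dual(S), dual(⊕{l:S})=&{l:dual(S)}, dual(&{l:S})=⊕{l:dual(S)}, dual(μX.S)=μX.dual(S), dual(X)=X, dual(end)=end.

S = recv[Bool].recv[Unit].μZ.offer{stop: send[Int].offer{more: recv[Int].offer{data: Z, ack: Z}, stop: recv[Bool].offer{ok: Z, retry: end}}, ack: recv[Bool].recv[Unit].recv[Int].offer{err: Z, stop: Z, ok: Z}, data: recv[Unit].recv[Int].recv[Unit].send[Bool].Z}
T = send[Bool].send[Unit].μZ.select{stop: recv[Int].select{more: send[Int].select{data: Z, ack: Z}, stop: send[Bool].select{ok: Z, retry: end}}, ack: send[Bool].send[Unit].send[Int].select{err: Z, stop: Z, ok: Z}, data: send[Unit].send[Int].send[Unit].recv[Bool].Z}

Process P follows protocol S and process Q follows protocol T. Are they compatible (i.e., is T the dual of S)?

YES

recv[Bool] | send[Bool]  match
  recv[Unit] | send[Unit]  match
    μZ | μZ  match (binder kept)
      offer{stop,ack,data} | select{stop,ack,data}  match labels match
        • stop:
          send[Int] | recv[Int]  match
            offer{more,stop} | select{more,stop}  match labels match
              • more:
                recv[Int] | send[Int]  match
                  offer{data,ack} | select{data,ack}  match labels match
                    • data:
                      Z | Z  match
                    • ack:
                      Z | Z  match
              • stop:
                recv[Bool] | send[Bool]  match
                  offer{ok,retry} | select{ok,retry}  match labels match
                    • ok:
                      Z | Z  match
                    • retry:
                      end | end  match
        • ack:
          recv[Bool] | send[Bool]  match
            recv[Unit] | send[Unit]  match
              recv[Int] | send[Int]  match
                offer{err,stop,ok} | select{err,stop,ok}  match labels match
                  • err:
                    Z | Z  match
                  • stop:
                    Z | Z  match
                  • ok:
                    Z | Z  match
        • data:
          recv[Unit] | send[Unit]  match
            recv[Int] | send[Int]  match
              recv[Unit] | send[Unit]  match
                send[Bool] | recv[Bool]  match
                  Z | Z  match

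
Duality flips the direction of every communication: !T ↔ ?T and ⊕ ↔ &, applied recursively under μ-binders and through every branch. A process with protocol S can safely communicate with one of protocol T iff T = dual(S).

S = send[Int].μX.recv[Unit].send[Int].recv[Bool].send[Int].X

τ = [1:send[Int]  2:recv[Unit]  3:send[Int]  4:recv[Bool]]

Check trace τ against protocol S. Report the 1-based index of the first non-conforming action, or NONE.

NONE

@1 send[Int]  ok  residual = μX.…
@2 recv[Unit]  ok  residual = send[Int].recv[Bool].send[Int].μX.…
@3 send[Int]  ok  residual = recv[Bool].send[Int].μX.…
@4 recv[Bool]  ok  residual = send[Int].μX.…
trace exhausted — no violation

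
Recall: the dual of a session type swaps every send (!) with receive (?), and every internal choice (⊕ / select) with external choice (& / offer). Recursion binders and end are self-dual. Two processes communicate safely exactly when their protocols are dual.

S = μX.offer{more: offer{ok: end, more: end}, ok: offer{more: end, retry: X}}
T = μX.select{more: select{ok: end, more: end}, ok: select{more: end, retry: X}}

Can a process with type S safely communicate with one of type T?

YES

μX vs μX  ✓ (rec unchanged)
  offer{more,ok} vs select{more,ok}  ✓ same labels
    [more]
      offer{ok,more} vs select{ok,more}  ✓ same labels
        [ok]
          end vs end  ✓
        [more]
          end vs end  ✓
    [ok]
      offer{more,retry} vs select{more,retry}  ✓ same labels
        [more]
          end vs end  ✓
        [retry]
          X vs X  ✓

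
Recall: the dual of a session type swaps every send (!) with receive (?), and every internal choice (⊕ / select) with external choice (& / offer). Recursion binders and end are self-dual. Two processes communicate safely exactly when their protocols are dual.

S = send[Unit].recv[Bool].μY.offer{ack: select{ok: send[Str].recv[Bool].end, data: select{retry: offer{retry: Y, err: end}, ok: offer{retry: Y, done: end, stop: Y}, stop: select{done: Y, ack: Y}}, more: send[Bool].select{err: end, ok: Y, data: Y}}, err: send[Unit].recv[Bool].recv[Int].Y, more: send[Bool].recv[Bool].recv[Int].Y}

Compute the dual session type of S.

recv[Unit].send[Bool].μY.select{ack: offer{ok: recv[Str].send[Bool].end, data: offer{retry: select{retry: Y, err: end}, ok: select{retry: Y, done: end, stop: Y}, stop: offer{done: Y, ack: Y}}, more: recv[Bool].offer{err: end, ok: Y, data: Y}}, err: recv[Unit].send[Bool].send[Int].Y, more: recv[Bool].send[Bool].send[Int].Y}

send[Unit] → recv[Unit]
  recv[Bool] → send[Bool]
    μY → μY  (μ self-dual)
      offer{ack,err,more} → select{ack,err,more}  (&→⊕)
        [ack]
          select{ok,data,more} → offer{ok,data,more}  (⊕→&)
            [ok]
              send[Str] → recv[Str]
                recv[Bool] → send[Bool]
                  end self-dual
            [data]
              select{retry,ok,stop} → offer{retry,ok,stop}  (⊕→&)
                [retry]
                  offer{retry,err} → select{retry,err}  (&→⊕)
                    [retry]
                      Y self-dual
                    [err]
                      end self-dual
                [ok]
                  offer{retry,done,stop} → select{retry,done,stop}  (&→⊕)
                    [retry]
                      Y self-dual
                    [done]
                      end self-dual
                    [stop]
                      Y self-dual
                [stop]
                  select{done,ack} → offer{done,ack}  (⊕→&)
                    [done]
                      Y self-dual
                    [ack]
                      Y self-dual
            [more]
              send[Bool] → recv[Bool]
                select{err,ok,data} → offer{err,ok,data}  (⊕→&)
                  [err]
                    end self-dual
                  [ok]
                    Y self-dual
                  [data]
                    Y self-dual
        [err]
          send[Unit] → recv[Unit]
            recv[Bool] → send[Bool]
              recv[Int] → send[Int]
                Y self-dual
        [more]
          send[Bool] → recv[Bool]
            recv[Bool] → send[Bool]
              recv[Int] → send[Int]
                Y self-dual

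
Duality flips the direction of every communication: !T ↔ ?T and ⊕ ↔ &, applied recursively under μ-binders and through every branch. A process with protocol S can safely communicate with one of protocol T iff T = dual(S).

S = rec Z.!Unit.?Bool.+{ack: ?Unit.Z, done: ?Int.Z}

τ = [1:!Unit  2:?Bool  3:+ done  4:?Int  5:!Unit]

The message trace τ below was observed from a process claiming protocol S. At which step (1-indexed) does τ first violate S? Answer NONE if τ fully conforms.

NONE

[1] !Unit  ✓  state: ?Bool.+{ack: ?Unit.rec Z.…, done: ?Int.rec Z.…}
[2] ?Bool  ✓  state: +{ack: ?Unit.rec Z.…, done: ?Int.rec Z.…}
[3] + done  ✓  state: ?Int.rec Z.…
[4] ?Int  ✓  state: rec Z.…
[5] !Unit  ✓  state: ?Bool.+{ack: ?Unit.rec Z.…, done: ?Int.rec Z.…}
all 5 steps conform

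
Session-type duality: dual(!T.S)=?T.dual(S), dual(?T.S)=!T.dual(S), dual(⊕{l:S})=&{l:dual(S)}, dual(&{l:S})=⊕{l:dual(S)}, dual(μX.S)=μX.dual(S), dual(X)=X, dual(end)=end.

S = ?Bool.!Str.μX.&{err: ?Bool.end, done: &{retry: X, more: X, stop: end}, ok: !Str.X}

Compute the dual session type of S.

!Bool.?Str.μX.⊕{err: !Bool.end, done: ⊕{retry: X, more: X, stop: end}, ok: ?Str.X}

?Bool = !Bool
  !Str = ?Str
    μX = μX  (binder kept)
      &{err,done,ok} = ⊕{err,done,ok}  (&→⊕)
        • err:
          ?Bool = !Bool
            dual(end) = end
        • done:
          &{retry,more,stop} = ⊕{retry,more,stop}  (&→⊕)
            • retry:
              dual(X) = X
            • more:
              dual(X) = X
            • stop:
              dual(end) = end
        • ok:
          !Str = ?Str
            dual(X) = X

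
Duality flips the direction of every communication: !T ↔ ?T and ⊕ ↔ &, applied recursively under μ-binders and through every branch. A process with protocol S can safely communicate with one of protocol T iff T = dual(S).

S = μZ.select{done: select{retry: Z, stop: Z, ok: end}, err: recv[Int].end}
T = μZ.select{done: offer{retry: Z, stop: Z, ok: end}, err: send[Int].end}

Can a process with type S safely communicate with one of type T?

NO

μZ vs μZ  ok (binder kept)
  select{done,err} vs select{done,err}  ✗ choice polarity not flipped — not dual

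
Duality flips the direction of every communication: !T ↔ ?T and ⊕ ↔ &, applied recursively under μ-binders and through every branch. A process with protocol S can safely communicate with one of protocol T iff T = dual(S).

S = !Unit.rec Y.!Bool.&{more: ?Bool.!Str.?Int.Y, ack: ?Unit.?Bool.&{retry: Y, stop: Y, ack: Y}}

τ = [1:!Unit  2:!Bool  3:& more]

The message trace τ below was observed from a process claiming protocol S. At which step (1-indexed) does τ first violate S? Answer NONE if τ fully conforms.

NONE

step 1: !Unit  ok  cont: rec Y.…
step 2: !Bool  ok  cont: &{more: ?Bool.!Str.?Int.rec Y.…, ack: ?Unit.?Bool.&{retry: rec Y.…, stop: rec Y.…, ack: rec Y.…}}
step 3: & more  ok  cont: ?Bool.!Str.?Int.rec Y.…
all 3 steps conform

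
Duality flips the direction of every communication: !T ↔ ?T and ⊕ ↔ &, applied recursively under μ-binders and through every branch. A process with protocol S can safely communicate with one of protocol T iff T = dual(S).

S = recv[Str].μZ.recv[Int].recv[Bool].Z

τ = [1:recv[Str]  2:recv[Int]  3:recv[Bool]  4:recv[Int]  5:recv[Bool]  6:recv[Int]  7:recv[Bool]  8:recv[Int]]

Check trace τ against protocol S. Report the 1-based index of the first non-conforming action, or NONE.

NONE

[1] recv[Str]  ✓  state: μZ.…
[2] recv[Int]  ✓  state: recv[Bool].μZ.…
[3] recv[Bool]  ✓  state: μZ.…
[4] recv[Int]  ✓  state: recv[Bool].μZ.…
[5] recv[Bool]  ✓  state: μZ.…
[6] recv[Int]  ✓  state: recv[Bool].μZ.…
[7] recv[Bool]  ✓  state: μZ.…
[8] recv[Int]  ✓  state: recv[Bool].μZ.…
τ conforms to S (length 8)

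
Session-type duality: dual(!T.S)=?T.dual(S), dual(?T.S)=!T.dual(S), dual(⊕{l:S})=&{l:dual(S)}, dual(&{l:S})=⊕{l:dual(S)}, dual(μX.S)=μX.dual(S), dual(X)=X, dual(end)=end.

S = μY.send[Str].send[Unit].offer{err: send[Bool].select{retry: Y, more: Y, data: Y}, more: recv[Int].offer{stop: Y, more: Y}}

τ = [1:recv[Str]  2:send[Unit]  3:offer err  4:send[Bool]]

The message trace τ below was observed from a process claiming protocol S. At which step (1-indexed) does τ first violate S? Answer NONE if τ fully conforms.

step 1: got recv[Str], protocol expects send[Str]  ✗

1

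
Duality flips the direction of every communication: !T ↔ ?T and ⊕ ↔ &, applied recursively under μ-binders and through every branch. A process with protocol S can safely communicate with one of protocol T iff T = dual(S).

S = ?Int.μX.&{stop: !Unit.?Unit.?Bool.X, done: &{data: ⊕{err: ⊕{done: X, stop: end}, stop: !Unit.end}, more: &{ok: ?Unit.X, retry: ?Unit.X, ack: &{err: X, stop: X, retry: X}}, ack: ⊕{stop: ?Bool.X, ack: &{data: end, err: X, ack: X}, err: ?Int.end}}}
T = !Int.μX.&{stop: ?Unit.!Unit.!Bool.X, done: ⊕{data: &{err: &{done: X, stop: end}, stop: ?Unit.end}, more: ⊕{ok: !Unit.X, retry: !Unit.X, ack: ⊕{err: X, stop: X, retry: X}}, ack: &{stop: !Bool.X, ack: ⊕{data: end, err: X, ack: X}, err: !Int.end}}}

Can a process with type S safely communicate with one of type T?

?Int | !Int  ok
  μX | μX  ok (rec unchanged)
    &{stop,done} | &{stop,done}  ✗ choice polarity not flipped — not dual

NO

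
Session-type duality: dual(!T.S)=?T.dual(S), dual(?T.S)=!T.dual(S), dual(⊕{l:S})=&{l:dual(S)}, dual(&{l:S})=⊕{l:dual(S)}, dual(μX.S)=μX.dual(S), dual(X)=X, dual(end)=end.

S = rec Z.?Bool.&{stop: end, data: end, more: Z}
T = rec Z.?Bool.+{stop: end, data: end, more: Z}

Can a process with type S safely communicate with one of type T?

rec Z | rec Z  ✓ (μ self-dual)
  ?Bool | ?Bool  ✗ same direction on both sides — not dual

NO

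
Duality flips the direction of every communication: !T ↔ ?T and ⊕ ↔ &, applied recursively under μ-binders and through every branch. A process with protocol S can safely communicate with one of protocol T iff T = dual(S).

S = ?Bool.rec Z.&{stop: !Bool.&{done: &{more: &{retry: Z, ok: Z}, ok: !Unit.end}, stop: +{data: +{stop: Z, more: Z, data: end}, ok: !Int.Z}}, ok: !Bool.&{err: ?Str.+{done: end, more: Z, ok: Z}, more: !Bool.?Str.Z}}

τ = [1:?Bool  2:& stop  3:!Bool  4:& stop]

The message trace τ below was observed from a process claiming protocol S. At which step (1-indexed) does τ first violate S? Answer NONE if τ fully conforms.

[1] ?Bool  ✓  state: rec Z.…
[2] & stop  ✓  state: !Bool.&{done: &{more: &{retry: rec Z.…, ok: rec Z.…}, ok: !Unit.end}, stop: +{data: +{stop: rec Z.…, more: rec Z.…, data: end}, ok: !Int.rec Z.…}}
[3] !Bool  ✓  state: &{done: &{more: &{retry: rec Z.…, ok: rec Z.…}, ok: !Unit.end}, stop: +{data: +{stop: rec Z.…, more: rec Z.…, data: end}, ok: !Int.rec Z.…}}
[4] & stop  ✓  state: +{data: +{stop: rec Z.…, more: rec Z.…, data: end}, ok: !Int.rec Z.…}
trace exhausted — no violation

NONE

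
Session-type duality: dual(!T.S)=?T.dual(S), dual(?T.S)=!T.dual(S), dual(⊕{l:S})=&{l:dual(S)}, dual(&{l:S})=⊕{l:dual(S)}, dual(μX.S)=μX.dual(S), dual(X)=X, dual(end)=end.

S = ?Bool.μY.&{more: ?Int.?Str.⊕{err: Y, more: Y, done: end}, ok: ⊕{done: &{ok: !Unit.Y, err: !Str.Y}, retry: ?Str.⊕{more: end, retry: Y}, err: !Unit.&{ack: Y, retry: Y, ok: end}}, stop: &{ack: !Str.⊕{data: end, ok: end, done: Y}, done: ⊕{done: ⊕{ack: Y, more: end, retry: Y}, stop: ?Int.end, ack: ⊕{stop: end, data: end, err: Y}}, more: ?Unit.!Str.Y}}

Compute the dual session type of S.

!Bool.μY.⊕{more: !Int.!Str.&{err: Y, more: Y, done: end}, ok: &{done: ⊕{ok: ?Unit.Y, err: ?Str.Y}, retry: !Str.&{more: end, retry: Y}, err: ?Unit.⊕{ack: Y, retry: Y, ok: end}}, stop: ⊕{ack: ?Str.&{data: end, ok: end, done: Y}, done: &{done: &{ack: Y, more: end, retry: Y}, stop: !Int.end, ack: &{stop: end, data: end, err: Y}}, more: !Unit.?Str.Y}}

?Bool ↦ !Bool
  μY ↦ μY  (μ self-dual)
    &{more,ok,stop} ↦ ⊕{more,ok,stop}  (offer→select)
      case more:
        ?Int ↦ !Int
          ?Str ↦ !Str
            ⊕{err,more,done} ↦ &{err,more,done}  (⊕→&)
              case err:
                Y ↦ Y
              case more:
                Y ↦ Y
              case done:
                end ↦ end
      case ok:
        ⊕{done,retry,err} ↦ &{done,retry,err}  (⊕→&)
          case done:
            &{ok,err} ↦ ⊕{ok,err}  (offer→select)
              case ok:
                !Unit ↦ ?Unit
                  Y ↦ Y
              case err:
                !Str ↦ ?Str
                  Y ↦ Y
          case retry:
            ?Str ↦ !Str
              ⊕{more,retry} ↦ &{more,retry}  (⊕→&)
                case more:
                  end ↦ end
                case retry:
                  Y ↦ Y
          case err:
            !Unit ↦ ?Unit
              &{ack,retry,ok} ↦ ⊕{ack,retry,ok}  (offer→select)
                case ack:
                  Y ↦ Y
                case retry:
                  Y ↦ Y
                case ok:
                  end ↦ end
      case stop:
        &{ack,done,more} ↦ ⊕{ack,done,more}  (offer→select)
          case ack:
            !Str ↦ ?Str
              ⊕{data,ok,done} ↦ &{data,ok,done}  (⊕→&)
                case data:
                  end ↦ end
                case ok:
                  end ↦ end
                case done:
                  Y ↦ Y
          case done:
            ⊕{done,stop,ack} ↦ &{done,stop,ack}  (⊕→&)
              case done:
                ⊕{ack,more,retry} ↦ &{ack,more,retry}  (⊕→&)
                  case ack:
                    Y ↦ Y
                  case more:
                    end ↦ end
                  case retry:
                    Y ↦ Y
              case stop:
                ?Int ↦ !Int
                  end ↦ end
              case ack:
                ⊕{stop,data,err} ↦ &{stop,data,err}  (⊕→&)
                  case stop:
                    end ↦ end
                  case data:
                    end ↦ end
                  case err:
                    Y ↦ Y
          case more:
            ?Unit ↦ !Unit
              !Str ↦ ?Str
                Y ↦ Y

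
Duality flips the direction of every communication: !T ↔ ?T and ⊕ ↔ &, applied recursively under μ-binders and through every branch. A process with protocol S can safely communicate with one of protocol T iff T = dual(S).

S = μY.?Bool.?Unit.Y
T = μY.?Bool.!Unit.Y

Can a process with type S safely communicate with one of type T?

μY | μY  match (rec unchanged)
  ?Bool | ?Bool  ✗ same direction on both sides — not dual

NO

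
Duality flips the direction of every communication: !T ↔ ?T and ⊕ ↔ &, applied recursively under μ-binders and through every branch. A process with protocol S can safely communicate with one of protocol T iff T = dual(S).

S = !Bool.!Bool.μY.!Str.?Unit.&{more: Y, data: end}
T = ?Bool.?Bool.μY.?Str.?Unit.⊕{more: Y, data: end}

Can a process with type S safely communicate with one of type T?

!Bool vs ?Bool  ok
  !Bool vs ?Bool  ok
    μY vs μY  ok (μ self-dual)
      !Str vs ?Str  ok
        ?Unit vs ?Unit  ✗ same direction on both sides — not dual

NO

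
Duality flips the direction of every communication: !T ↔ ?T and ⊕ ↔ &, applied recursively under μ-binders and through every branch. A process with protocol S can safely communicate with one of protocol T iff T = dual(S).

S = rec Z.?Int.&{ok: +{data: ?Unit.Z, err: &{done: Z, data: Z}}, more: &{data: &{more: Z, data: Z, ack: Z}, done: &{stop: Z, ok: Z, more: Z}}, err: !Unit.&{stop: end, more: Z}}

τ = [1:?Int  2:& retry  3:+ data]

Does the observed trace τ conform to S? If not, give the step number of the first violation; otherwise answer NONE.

step 1: ?Int  match  residual = &{ok: +{data: ?Unit.rec Z.…, err: &{done: rec Z.…, data: rec Z.…}}, more: &{data: &{more: rec Z.…, data: rec Z.…, ack: rec Z.…}, done: &{stop: rec Z.…, ok: rec Z.…, more: rec Z.…}}, err: !Unit.&{stop: end, more: rec Z.…}}
step 2: got & retry, protocol expects & ok or & more or & err  ✗

2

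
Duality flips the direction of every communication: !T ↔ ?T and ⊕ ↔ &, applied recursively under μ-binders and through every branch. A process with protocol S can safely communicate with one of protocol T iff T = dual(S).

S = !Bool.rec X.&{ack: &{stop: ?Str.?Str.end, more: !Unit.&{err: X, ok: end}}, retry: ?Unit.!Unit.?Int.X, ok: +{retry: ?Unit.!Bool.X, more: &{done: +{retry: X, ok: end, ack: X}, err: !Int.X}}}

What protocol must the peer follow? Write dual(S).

!Bool = ?Bool
  rec X = rec X  (rec unchanged)
    &{ack,retry,ok} = +{ack,retry,ok}  (offer→select)
      • ack:
        &{stop,more} = +{stop,more}  (offer→select)
          • stop:
            ?Str = !Str
              ?Str = !Str
                end ↦ end
          • more:
            !Unit = ?Unit
              &{err,ok} = +{err,ok}  (offer→select)
                • err:
                  X ↦ X
                • ok:
                  end ↦ end
      • retry:
        ?Unit = !Unit
          !Unit = ?Unit
            ?Int = !Int
              X ↦ X
      • ok:
        +{retry,more} = &{retry,more}  (internal→external)
          • retry:
            ?Unit = !Unit
              !Bool = ?Bool
                X ↦ X
          • more:
            &{done,err} = +{done,err}  (offer→select)
              • done:
                +{retry,ok,ack} = &{retry,ok,ack}  (internal→external)
                  • retry:
                    X ↦ X
                  • ok:
                    end ↦ end
                  • ack:
                    X ↦ X
              • err:
                !Int = ?Int
                  X ↦ X

?Bool.rec X.+{ack: +{stop: !Str.!Str.end, more: ?Unit.+{err: X, ok: end}}, retry: !Unit.?Unit.!Int.X, ok: &{retry: !Unit.?Bool.X, more: +{done: &{retry: X, ok: end, ack: X}, err: ?Int.X}}}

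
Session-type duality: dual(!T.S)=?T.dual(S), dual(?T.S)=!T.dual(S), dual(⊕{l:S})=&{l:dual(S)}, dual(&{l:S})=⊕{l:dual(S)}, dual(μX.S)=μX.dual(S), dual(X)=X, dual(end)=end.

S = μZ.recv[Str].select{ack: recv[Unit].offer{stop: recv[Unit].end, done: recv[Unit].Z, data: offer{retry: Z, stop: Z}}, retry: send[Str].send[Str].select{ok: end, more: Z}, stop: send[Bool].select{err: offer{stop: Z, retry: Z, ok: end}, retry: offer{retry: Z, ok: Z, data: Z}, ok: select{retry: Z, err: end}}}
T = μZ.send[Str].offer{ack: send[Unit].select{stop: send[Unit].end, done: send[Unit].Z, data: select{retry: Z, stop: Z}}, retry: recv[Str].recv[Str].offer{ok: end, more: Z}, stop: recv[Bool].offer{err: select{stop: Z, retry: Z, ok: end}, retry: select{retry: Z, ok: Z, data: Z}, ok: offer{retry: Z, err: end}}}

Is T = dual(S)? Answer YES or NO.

YES

μZ vs μZ  ✓ (binder kept)
  recv[Str] vs send[Str]  ✓
    select{ack,retry,stop} vs offer{ack,retry,stop}  ✓ same labels
      [ack]
        recv[Unit] vs send[Unit]  ✓
          offer{stop,done,data} vs select{stop,done,data}  ✓ same labels
            [stop]
              recv[Unit] vs send[Unit]  ✓
                end vs end  ✓
            [done]
              recv[Unit] vs send[Unit]  ✓
                Z vs Z  ✓
            [data]
              offer{retry,stop} vs select{retry,stop}  ✓ same labels
                [retry]
                  Z vs Z  ✓
                [stop]
                  Z vs Z  ✓
      [retry]
        send[Str] vs recv[Str]  ✓
          send[Str] vs recv[Str]  ✓
            select{ok,more} vs offer{ok,more}  ✓ same labels
              [ok]
                end vs end  ✓
              [more]
                Z vs Z  ✓
      [stop]
        send[Bool] vs recv[Bool]  ✓
          select{err,retry,ok} vs offer{err,retry,ok}  ✓ same labels
            [err]
              offer{stop,retry,ok} vs select{stop,retry,ok}  ✓ same labels
                [stop]
                  Z vs Z  ✓
                [retry]
                  Z vs Z  ✓
                [ok]
                  end vs end  ✓
            [retry]
              offer{retry,ok,data} vs select{retry,ok,data}  ✓ same labels
                [retry]
                  Z vs Z  ✓
                [ok]
                  Z vs Z  ✓
                [data]
                  Z vs Z  ✓
            [ok]
              select{retry,err} vs offer{retry,err}  ✓ same labels
                [retry]
                  Z vs Z  ✓
                [err]
                  end vs end  ✓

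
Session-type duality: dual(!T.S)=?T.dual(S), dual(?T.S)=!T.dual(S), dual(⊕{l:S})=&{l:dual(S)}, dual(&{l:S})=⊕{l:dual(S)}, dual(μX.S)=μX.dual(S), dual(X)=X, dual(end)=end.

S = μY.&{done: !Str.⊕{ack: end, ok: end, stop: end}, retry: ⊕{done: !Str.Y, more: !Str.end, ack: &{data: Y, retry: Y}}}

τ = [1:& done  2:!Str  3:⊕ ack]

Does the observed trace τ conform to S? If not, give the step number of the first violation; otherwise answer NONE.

NONE

[1] & done  ok  residual = !Str.⊕{ack: end, ok: end, stop: end}
[2] !Str  ok  residual = ⊕{ack: end, ok: end, stop: end}
[3] ⊕ ack  ok  residual = end
τ conforms to S (length 3)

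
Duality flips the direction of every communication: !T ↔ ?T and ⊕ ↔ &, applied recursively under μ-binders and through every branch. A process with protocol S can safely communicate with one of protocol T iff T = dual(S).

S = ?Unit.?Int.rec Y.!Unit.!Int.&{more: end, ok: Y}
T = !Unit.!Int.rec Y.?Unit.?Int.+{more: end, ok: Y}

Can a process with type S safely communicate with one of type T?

YES

?Unit | !Unit  match
  ?Int | !Int  match
    rec Y | rec Y  match (rec unchanged)
      !Unit | ?Unit  match
        !Int | ?Int  match
          &{more,ok} | +{more,ok}  match label sets agree
            [more]
              end | end  match
            [ok]
              Y | Y  match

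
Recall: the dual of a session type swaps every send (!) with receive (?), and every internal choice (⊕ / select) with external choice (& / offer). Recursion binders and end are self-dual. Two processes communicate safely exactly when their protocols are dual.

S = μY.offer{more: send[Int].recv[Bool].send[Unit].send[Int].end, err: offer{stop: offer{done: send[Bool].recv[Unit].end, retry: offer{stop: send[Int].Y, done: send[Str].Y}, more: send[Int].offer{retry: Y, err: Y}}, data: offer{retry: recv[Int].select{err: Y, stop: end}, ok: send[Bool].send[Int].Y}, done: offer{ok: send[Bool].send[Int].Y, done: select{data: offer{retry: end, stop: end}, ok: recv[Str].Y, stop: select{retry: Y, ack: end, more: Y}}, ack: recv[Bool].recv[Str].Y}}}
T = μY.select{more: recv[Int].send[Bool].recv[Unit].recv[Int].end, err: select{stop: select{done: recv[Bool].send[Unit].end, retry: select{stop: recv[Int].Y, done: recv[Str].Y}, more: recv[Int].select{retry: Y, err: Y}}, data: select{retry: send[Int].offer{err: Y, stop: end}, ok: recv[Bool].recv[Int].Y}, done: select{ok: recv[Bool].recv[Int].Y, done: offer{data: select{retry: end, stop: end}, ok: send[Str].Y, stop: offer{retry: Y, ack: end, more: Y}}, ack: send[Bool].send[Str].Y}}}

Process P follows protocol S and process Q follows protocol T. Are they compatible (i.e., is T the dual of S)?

YES

μY ‖ μY  ✓ (binder kept)
  offer{more,err} ‖ select{more,err}  ✓ labels match
    [more]
      send[Int] ‖ recv[Int]  ✓
        recv[Bool] ‖ send[Bool]  ✓
          send[Unit] ‖ recv[Unit]  ✓
            send[Int] ‖ recv[Int]  ✓
              end ‖ end  ✓
    [err]
      offer{stop,data,done} ‖ select{stop,data,done}  ✓ labels match
        [stop]
          offer{done,retry,more} ‖ select{done,retry,more}  ✓ labels match
            [done]
              send[Bool] ‖ recv[Bool]  ✓
                recv[Unit] ‖ send[Unit]  ✓
                  end ‖ end  ✓
            [retry]
              offer{stop,done} ‖ select{stop,done}  ✓ labels match
                [stop]
                  send[Int] ‖ recv[Int]  ✓
                    Y ‖ Y  ✓
                [done]
                  send[Str] ‖ recv[Str]  ✓
                    Y ‖ Y  ✓
            [more]
              send[Int] ‖ recv[Int]  ✓
                offer{retry,err} ‖ select{retry,err}  ✓ labels match
                  [retry]
                    Y ‖ Y  ✓
                  [err]
                    Y ‖ Y  ✓
        [data]
          offer{retry,ok} ‖ select{retry,ok}  ✓ labels match
            [retry]
              recv[Int] ‖ send[Int]  ✓
                select{err,stop} ‖ offer{err,stop}  ✓ labels match
                  [err]
                    Y ‖ Y  ✓
                  [stop]
                    end ‖ end  ✓
            [ok]
              send[Bool] ‖ recv[Bool]  ✓
                send[Int] ‖ recv[Int]  ✓
                  Y ‖ Y  ✓
        [done]
          offer{ok,done,ack} ‖ select{ok,done,ack}  ✓ labels match
            [ok]
              send[Bool] ‖ recv[Bool]  ✓
                send[Int] ‖ recv[Int]  ✓
                  Y ‖ Y  ✓
            [done]
              select{data,ok,stop} ‖ offer{data,ok,stop}  ✓ labels match
                [data]
                  offer{retry,stop} ‖ select{retry,stop}  ✓ labels match
                    [retry]
                      end ‖ end  ✓
                    [stop]
                      end ‖ end  ✓
                [ok]
                  recv[Str] ‖ send[Str]  ✓
                    Y ‖ Y  ✓
                [stop]
                  select{retry,ack,more} ‖ offer{retry,ack,more}  ✓ labels match
                    [retry]
                      Y ‖ Y  ✓
                    [ack]
                      end ‖ end  ✓
                    [more]
                      Y ‖ Y  ✓
            [ack]
              recv[Bool] ‖ send[Bool]  ✓
                recv[Str] ‖ send[Str]  ✓
                  Y ‖ Y  ✓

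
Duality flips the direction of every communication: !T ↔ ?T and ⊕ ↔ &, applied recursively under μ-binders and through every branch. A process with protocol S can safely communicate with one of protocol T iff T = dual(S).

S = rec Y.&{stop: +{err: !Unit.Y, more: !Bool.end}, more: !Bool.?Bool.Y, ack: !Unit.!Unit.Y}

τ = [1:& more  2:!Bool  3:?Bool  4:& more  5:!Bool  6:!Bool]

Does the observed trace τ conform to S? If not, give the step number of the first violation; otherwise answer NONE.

6

[1] & more  match  state: !Bool.?Bool.rec Y.…
[2] !Bool  match  state: ?Bool.rec Y.…
[3] ?Bool  match  state: rec Y.…
[4] & more  match  state: !Bool.?Bool.rec Y.…
[5] !Bool  match  state: ?Bool.rec Y.…
[6] got !Bool, protocol expects ?Bool  ✗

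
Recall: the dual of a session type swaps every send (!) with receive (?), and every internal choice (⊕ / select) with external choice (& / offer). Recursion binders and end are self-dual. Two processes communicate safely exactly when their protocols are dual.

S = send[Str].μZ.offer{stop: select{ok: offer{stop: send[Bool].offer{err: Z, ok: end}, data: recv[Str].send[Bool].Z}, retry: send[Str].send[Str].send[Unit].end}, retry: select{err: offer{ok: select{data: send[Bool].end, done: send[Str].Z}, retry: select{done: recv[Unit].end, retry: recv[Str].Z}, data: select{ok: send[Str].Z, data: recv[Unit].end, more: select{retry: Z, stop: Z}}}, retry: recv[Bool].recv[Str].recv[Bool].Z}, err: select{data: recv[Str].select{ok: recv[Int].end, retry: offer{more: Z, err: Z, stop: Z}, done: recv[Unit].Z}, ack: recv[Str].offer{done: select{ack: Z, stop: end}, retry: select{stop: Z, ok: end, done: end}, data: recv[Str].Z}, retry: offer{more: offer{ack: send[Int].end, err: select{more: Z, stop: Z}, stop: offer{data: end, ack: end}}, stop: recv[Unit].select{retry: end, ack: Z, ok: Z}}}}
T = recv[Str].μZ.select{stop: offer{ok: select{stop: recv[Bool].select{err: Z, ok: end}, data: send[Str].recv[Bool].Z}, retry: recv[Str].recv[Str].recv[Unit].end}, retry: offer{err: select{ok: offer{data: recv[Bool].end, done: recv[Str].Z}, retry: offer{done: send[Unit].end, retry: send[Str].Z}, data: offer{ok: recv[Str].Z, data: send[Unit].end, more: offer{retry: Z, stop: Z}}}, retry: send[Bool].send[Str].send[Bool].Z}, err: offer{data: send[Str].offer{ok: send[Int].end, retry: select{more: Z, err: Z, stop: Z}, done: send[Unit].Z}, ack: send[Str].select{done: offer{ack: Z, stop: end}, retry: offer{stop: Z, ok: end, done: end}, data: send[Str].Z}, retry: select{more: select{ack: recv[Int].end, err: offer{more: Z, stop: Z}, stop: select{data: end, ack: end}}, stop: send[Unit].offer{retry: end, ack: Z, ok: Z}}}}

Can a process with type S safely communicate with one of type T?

YES

send[Str] | recv[Str]  ✓
  μZ | μZ  ✓ (rec unchanged)
    offer{stop,retry,err} | select{stop,retry,err}  ✓ label sets agree
      [stop]
        select{ok,retry} | offer{ok,retry}  ✓ label sets agree
          [ok]
            offer{stop,data} | select{stop,data}  ✓ label sets agree
              [stop]
                send[Bool] | recv[Bool]  ✓
                  offer{err,ok} | select{err,ok}  ✓ label sets agree
                    [err]
                      Z | Z  ✓
                    [ok]
                      end | end  ✓
              [data]
                recv[Str] | send[Str]  ✓
                  send[Bool] | recv[Bool]  ✓
                    Z | Z  ✓
          [retry]
            send[Str] | recv[Str]  ✓
              send[Str] | recv[Str]  ✓
                send[Unit] | recv[Unit]  ✓
                  end | end  ✓
      [retry]
        select{err,retry} | offer{err,retry}  ✓ label sets agree
          [err]
            offer{ok,retry,data} | select{ok,retry,data}  ✓ label sets agree
              [ok]
                select{data,done} | offer{data,done}  ✓ label sets agree
                  [data]
                    send[Bool] | recv[Bool]  ✓
                      end | end  ✓
                  [done]
                    send[Str] | recv[Str]  ✓
                      Z | Z  ✓
              [retry]
                select{done,retry} | offer{done,retry}  ✓ label sets agree
                  [done]
                    recv[Unit] | send[Unit]  ✓
                      end | end  ✓
                  [retry]
                    recv[Str] | send[Str]  ✓
                      Z | Z  ✓
              [data]
                select{ok,data,more} | offer{ok,data,more}  ✓ label sets agree
                  [ok]
                    send[Str] | recv[Str]  ✓
                      Z | Z  ✓
                  [data]
                    recv[Unit] | send[Unit]  ✓
                      end | end  ✓
                  [more]
                    select{retry,stop} | offer{retry,stop}  ✓ label sets agree
                      [retry]
                        Z | Z  ✓
                      [stop]
                        Z | Z  ✓
          [retry]
            recv[Bool] | send[Bool]  ✓
              recv[Str] | send[Str]  ✓
                recv[Bool] | send[Bool]  ✓
                  Z | Z  ✓
      [err]
        select{data,ack,retry} | offer{data,ack,retry}  ✓ label sets agree
          [data]
            recv[Str] | send[Str]  ✓
              select{ok,retry,done} | offer{ok,retry,done}  ✓ label sets agree
                [ok]
                  recv[Int] | send[Int]  ✓
                    end | end  ✓
                [retry]
                  offer{more,err,stop} | select{more,err,stop}  ✓ label sets agree
                    [more]
                      Z | Z  ✓
                    [err]
                      Z | Z  ✓
                    [stop]
                      Z | Z  ✓
                [done]
                  recv[Unit] | send[Unit]  ✓
                    Z | Z  ✓
          [ack]
            recv[Str] | send[Str]  ✓
              offer{done,retry,data} | select{done,retry,data}  ✓ label sets agree
                [done]
                  select{ack,stop} | offer{ack,stop}  ✓ label sets agree
                    [ack]
                      Z | Z  ✓
                    [stop]
                      end | end  ✓
                [retry]
                  select{stop,ok,done} | offer{stop,ok,done}  ✓ label sets agree
                    [stop]
                      Z | Z  ✓
                    [ok]
                      end | end  ✓
                    [done]
                      end | end  ✓
                [data]
                  recv[Str] | send[Str]  ✓
                    Z | Z  ✓
          [retry]
            offer{more,stop} | select{more,stop}  ✓ label sets agree
              [more]
                offer{ack,err,stop} | select{ack,err,stop}  ✓ label sets agree
                  [ack]
                    send[Int] | recv[Int]  ✓
                      end | end  ✓
                  [err]
                    select{more,stop} | offer{more,stop}  ✓ label sets agree
                      [more]
                        Z | Z  ✓
                      [stop]
                        Z | Z  ✓
                  [stop]
                    offer{data,ack} | select{data,ack}  ✓ label sets agree
                      [data]
                        end | end  ✓
                      [ack]
                        end | end  ✓
              [stop]
                recv[Unit] | send[Unit]  ✓
                  select{retry,ack,ok} | offer{retry,ack,ok}  ✓ label sets agree
                    [retry]
                      end | end  ✓
                    [ack]
                      Z | Z  ✓
                    [ok]
                      Z | Z  ✓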